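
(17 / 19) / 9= 17 / 171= 0.10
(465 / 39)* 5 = 775 / 13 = 59.62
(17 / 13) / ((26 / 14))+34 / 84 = 7871 / 7098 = 1.11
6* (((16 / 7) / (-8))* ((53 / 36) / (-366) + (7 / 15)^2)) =-0.37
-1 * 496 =-496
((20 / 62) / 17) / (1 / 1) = 10 / 527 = 0.02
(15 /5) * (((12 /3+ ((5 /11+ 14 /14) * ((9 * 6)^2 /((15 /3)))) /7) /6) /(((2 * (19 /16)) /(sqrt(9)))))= 578352 /7315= 79.06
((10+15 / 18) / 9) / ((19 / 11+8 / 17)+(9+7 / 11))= 12155 / 119502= 0.10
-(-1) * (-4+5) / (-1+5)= 1 / 4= 0.25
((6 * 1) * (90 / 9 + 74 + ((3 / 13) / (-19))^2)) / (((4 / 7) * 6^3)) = 11957785 / 2928432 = 4.08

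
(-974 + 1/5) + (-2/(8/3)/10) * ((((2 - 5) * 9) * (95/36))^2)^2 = -19802473587/10240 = -1933835.31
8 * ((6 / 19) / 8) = 6 / 19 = 0.32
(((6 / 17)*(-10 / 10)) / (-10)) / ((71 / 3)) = 9 / 6035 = 0.00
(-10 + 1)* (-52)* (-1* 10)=-4680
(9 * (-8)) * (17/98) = -612/49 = -12.49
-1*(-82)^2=-6724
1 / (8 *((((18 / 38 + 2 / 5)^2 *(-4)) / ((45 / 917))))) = -406125 / 202150816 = -0.00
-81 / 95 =-0.85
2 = 2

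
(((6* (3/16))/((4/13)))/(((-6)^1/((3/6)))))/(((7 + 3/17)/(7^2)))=-32487/15616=-2.08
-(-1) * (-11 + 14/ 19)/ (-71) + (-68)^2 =6237971/ 1349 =4624.14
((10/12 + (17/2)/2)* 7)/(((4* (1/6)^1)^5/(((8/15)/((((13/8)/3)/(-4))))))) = -69174/65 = -1064.22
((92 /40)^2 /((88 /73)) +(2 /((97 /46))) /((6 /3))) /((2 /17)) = 70561033 /1707200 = 41.33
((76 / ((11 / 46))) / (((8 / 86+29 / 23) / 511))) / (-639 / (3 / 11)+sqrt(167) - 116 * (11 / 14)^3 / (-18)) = -51.55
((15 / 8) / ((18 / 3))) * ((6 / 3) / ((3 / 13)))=65 / 24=2.71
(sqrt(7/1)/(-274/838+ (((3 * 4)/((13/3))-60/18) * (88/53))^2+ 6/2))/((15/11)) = 6563967267 * sqrt(7)/31778199520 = 0.55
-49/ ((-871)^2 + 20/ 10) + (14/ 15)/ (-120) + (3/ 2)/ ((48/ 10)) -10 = -8826364343/ 910371600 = -9.70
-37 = -37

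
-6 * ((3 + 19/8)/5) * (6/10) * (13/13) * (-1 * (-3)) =-1161/100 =-11.61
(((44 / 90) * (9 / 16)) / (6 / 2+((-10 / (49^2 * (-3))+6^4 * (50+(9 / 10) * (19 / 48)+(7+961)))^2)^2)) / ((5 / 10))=14805270568757245500 / 81671888834491581451473941854392051692061361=0.00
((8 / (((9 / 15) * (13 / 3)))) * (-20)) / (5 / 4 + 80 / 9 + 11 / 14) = -201600 / 35789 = -5.63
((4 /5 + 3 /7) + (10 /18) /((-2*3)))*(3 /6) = 2147 /3780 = 0.57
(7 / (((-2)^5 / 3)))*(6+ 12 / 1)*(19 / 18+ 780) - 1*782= -320263 / 32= -10008.22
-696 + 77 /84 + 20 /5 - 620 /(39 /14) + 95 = -127709 /156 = -818.65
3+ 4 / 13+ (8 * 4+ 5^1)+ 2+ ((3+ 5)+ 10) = 784 / 13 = 60.31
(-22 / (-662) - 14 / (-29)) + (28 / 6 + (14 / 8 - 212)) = -23621297 / 115188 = -205.07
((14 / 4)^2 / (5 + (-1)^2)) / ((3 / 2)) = 49 / 36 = 1.36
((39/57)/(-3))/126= -13/7182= -0.00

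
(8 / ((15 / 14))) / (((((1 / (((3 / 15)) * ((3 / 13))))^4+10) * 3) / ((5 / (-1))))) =-144 / 2550205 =-0.00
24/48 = 1/2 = 0.50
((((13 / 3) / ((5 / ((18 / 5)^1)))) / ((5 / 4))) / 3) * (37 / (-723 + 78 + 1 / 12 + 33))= -46176 / 917875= -0.05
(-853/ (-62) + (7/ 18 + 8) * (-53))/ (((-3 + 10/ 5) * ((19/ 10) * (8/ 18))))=300520/ 589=510.22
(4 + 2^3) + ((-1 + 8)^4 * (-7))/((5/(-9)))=151323/5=30264.60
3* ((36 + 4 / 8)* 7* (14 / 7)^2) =3066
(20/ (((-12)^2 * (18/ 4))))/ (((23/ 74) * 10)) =37/ 3726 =0.01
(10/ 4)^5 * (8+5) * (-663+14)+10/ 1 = -26365305/ 32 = -823915.78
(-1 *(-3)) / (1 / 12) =36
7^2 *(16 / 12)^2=784 / 9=87.11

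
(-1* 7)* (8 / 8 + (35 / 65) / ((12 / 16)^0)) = -140 / 13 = -10.77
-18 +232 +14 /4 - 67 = 301 /2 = 150.50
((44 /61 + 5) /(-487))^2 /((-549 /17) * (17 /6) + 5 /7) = -1705214 /1121664934079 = -0.00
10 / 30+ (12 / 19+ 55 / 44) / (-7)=103 / 1596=0.06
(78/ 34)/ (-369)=-13/ 2091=-0.01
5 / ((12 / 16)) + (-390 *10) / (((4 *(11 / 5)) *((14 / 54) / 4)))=-6831.00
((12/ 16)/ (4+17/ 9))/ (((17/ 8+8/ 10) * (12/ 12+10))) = 30/ 7579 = 0.00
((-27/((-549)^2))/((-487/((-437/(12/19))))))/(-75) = 8303/4892742900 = 0.00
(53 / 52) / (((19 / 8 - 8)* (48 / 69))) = -0.26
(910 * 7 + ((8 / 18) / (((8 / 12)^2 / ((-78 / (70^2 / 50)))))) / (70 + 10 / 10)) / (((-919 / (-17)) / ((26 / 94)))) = 4897623211 / 150268447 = 32.59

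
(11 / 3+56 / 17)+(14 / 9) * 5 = 2255 / 153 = 14.74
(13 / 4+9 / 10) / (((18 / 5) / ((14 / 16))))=581 / 576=1.01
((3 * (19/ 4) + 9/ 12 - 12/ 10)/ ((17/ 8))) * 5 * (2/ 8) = 138/ 17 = 8.12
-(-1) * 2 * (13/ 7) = 26/ 7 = 3.71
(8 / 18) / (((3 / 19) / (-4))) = -304 / 27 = -11.26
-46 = -46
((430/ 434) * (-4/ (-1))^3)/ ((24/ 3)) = 1720/ 217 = 7.93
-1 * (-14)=14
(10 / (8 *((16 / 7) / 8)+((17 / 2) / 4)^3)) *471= 16880640 / 42583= 396.42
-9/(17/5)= -45/17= -2.65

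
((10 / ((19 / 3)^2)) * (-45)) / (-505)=810 / 36461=0.02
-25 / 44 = -0.57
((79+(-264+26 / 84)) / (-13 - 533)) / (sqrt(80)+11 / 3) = -85327 / 4578756+7757* sqrt(5) / 381563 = 0.03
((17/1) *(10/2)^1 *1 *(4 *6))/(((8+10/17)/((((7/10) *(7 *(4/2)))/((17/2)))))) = 19992/73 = 273.86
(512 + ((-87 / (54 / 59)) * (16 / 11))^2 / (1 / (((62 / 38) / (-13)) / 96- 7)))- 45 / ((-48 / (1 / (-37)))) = -573237483907811 / 4299424272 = -133328.89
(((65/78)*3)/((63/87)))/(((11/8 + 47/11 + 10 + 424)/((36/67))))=76560/18145141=0.00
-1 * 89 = -89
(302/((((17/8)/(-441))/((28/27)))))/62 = -1657376/1581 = -1048.31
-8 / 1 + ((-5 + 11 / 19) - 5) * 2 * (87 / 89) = -44674 / 1691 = -26.42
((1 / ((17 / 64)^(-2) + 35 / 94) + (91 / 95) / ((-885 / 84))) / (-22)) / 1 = 11158501 / 11073770475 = 0.00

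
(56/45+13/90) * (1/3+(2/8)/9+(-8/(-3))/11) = 5975/7128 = 0.84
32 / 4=8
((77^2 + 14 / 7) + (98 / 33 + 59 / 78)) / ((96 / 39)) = 5091995 / 2112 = 2410.98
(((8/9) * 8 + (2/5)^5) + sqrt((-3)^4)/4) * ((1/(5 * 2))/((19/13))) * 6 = 13705601/3562500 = 3.85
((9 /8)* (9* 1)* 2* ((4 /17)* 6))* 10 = 4860 /17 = 285.88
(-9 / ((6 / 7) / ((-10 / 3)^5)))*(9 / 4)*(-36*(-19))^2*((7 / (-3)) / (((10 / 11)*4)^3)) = -1765804425 / 8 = -220725553.12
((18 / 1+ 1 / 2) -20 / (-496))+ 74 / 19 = 52857 / 2356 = 22.44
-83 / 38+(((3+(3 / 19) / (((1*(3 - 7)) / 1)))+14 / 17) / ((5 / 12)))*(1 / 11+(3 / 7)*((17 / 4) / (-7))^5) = -37840971205 / 22528371712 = -1.68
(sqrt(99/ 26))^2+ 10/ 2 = 229/ 26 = 8.81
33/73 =0.45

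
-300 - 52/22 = -3326/11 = -302.36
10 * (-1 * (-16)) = 160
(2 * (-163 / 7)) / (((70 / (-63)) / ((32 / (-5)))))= -46944 / 175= -268.25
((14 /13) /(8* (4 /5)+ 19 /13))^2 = 100 /5329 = 0.02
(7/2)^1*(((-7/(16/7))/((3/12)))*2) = -343/4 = -85.75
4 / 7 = 0.57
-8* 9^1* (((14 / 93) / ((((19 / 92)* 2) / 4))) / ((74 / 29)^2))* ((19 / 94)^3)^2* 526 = -264525095471511 / 457459119347431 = -0.58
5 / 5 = 1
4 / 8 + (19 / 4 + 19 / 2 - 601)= -2345 / 4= -586.25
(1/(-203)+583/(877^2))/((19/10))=-6507800/2966530553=-0.00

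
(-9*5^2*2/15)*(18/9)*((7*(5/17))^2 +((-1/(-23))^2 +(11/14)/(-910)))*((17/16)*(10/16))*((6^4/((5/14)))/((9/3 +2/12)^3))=-108359359014618/5613151817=-19304.55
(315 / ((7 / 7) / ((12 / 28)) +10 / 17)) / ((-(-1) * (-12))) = -5355 / 596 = -8.98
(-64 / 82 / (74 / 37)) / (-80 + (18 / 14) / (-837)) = 10416 / 2135321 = 0.00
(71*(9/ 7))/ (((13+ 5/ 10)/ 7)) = 142/ 3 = 47.33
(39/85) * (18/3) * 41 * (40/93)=48.55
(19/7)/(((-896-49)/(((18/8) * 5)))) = -19/588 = -0.03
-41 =-41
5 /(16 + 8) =5 /24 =0.21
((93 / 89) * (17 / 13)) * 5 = 7905 / 1157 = 6.83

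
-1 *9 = -9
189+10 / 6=572 / 3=190.67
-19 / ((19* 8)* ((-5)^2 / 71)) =-71 / 200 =-0.36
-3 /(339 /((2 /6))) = -1 /339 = -0.00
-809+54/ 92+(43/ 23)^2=-851603/ 1058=-804.92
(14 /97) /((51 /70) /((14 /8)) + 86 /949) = 1627535 /5716598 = 0.28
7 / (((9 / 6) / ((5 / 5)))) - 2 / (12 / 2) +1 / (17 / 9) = 248 / 51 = 4.86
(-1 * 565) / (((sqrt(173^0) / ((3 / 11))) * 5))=-339 / 11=-30.82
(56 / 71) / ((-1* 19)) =-0.04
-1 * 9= -9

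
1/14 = 0.07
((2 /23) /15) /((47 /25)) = 10 /3243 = 0.00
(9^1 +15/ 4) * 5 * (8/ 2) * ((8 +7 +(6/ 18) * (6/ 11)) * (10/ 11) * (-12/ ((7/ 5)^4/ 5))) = -54968.06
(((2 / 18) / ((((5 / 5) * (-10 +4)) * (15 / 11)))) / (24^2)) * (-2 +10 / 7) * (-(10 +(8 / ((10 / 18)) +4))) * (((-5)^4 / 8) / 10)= -3905 / 1306368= -0.00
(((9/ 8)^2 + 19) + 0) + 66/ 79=106687/ 5056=21.10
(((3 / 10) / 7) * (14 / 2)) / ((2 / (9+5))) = 21 / 10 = 2.10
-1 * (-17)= 17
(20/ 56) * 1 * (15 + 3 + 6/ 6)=95/ 14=6.79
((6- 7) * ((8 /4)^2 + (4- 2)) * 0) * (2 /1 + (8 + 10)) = 0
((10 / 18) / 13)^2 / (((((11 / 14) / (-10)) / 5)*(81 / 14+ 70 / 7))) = -245000 / 33277959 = -0.01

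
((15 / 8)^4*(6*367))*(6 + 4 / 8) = 724595625 / 4096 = 176903.23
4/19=0.21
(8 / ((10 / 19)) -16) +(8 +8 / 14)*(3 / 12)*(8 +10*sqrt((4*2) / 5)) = 43.45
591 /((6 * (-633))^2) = 197 /4808268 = 0.00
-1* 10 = -10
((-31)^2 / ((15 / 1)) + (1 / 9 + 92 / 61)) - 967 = -2474107 / 2745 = -901.31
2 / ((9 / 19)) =38 / 9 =4.22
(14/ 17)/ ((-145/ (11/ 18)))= -77/ 22185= -0.00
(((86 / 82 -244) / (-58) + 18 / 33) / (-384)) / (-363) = 123839 / 3646215936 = 0.00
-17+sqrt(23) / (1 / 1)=-17+sqrt(23)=-12.20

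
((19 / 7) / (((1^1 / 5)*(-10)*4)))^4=130321 / 9834496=0.01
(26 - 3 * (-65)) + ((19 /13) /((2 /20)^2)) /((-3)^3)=75671 /351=215.59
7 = 7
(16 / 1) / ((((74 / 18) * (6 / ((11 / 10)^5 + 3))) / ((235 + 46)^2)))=109215144033 / 462500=236140.85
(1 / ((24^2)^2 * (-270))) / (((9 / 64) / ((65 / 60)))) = -13 / 151165440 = -0.00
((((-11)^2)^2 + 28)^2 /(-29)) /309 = -215179561 /8961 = -24012.90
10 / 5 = 2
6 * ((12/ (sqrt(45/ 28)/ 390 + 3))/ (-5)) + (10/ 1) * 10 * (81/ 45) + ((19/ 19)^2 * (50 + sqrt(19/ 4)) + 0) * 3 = 3744 * sqrt(35)/ 4258795 + 3 * sqrt(19)/ 2 + 276992022/ 851759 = 331.74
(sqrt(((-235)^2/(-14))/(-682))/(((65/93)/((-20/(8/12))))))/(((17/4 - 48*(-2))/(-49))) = 59220*sqrt(2387)/57343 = 50.46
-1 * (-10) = 10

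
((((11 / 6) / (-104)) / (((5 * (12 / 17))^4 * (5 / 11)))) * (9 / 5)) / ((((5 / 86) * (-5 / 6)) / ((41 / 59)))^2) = -31411283348929 / 339397500000000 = -0.09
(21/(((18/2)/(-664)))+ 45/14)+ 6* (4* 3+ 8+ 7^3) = 26539/42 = 631.88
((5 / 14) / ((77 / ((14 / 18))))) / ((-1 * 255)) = -1 / 70686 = -0.00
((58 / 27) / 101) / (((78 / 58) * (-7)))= -1682 / 744471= -0.00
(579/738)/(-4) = -193/984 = -0.20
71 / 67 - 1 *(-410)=27541 / 67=411.06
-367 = -367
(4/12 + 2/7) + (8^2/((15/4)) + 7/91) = 8082/455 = 17.76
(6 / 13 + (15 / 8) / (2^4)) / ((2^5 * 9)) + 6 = 319595 / 53248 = 6.00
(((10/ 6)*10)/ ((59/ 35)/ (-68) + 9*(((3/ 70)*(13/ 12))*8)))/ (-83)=-119000/ 1966353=-0.06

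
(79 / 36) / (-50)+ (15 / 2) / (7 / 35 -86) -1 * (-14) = 3569803 / 257400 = 13.87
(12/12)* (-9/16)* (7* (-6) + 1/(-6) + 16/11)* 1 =8061/352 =22.90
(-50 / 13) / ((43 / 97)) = -4850 / 559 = -8.68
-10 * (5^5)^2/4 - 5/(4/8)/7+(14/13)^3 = -750927739899/30758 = -24414062.68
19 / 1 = 19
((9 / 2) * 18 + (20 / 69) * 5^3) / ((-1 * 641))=-8089 / 44229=-0.18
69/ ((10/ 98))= 3381/ 5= 676.20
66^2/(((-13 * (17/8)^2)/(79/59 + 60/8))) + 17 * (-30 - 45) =-428006181/221663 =-1930.89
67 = 67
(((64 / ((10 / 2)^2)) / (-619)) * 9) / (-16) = 36 / 15475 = 0.00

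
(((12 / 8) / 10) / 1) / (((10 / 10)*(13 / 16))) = 12 / 65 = 0.18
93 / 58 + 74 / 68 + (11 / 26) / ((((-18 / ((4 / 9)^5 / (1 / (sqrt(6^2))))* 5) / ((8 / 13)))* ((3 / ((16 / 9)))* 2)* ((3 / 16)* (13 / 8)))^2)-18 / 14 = 9272893385633634267495652 / 6595373137788317050070175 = 1.41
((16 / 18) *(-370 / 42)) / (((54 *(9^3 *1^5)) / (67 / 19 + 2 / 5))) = -55204 / 70681653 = -0.00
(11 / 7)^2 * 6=726 / 49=14.82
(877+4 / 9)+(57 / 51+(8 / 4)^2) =135032 / 153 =882.56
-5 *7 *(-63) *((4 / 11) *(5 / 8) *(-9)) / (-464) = 99225 / 10208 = 9.72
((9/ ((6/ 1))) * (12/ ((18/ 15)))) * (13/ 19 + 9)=2760/ 19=145.26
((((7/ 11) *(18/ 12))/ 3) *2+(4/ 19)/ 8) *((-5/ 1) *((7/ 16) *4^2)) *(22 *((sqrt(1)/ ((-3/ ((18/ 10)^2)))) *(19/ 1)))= 52353/ 5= 10470.60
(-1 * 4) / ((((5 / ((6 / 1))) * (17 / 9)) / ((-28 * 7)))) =42336 / 85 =498.07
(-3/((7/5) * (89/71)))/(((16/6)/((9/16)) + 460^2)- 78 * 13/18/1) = -28755/3558455761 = -0.00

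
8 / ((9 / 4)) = 32 / 9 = 3.56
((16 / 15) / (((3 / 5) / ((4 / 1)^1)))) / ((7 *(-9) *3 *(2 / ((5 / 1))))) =-160 / 1701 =-0.09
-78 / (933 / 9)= -234 / 311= -0.75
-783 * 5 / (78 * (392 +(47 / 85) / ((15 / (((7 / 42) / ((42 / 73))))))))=-209648250 / 1637389403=-0.13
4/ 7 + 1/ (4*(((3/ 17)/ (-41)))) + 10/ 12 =-1587/ 28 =-56.68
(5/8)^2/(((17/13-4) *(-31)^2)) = -65/430528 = -0.00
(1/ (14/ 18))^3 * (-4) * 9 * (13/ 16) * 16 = -341172/ 343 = -994.67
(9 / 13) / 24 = 3 / 104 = 0.03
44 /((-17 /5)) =-220 /17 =-12.94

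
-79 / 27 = -2.93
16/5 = 3.20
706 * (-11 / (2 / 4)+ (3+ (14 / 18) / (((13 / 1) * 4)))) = -3136405 / 234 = -13403.44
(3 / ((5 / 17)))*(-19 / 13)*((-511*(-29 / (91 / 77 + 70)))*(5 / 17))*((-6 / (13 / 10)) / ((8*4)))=533995 / 4056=131.66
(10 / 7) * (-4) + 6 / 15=-186 / 35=-5.31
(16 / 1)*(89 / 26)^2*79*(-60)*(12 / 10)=-180218592 / 169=-1066382.20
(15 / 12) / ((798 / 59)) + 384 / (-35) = -173629 / 15960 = -10.88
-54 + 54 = 0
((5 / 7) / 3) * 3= 5 / 7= 0.71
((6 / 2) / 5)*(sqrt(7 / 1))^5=147*sqrt(7) / 5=77.79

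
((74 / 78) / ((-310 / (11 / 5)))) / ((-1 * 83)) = 407 / 5017350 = 0.00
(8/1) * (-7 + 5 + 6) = 32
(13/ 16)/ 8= 13/ 128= 0.10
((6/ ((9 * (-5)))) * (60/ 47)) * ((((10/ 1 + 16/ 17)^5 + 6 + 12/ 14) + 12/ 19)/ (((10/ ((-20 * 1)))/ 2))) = 947517157599360/ 8875526107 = 106756.17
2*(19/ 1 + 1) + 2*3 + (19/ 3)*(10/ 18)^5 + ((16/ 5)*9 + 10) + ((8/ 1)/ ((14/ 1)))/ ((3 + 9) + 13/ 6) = 1795541737/ 21080493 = 85.18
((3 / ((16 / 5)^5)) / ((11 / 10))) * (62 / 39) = 484375 / 37486592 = 0.01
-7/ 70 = -1/ 10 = -0.10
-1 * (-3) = 3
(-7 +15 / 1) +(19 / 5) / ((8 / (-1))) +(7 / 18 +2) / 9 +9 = 54401 / 3240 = 16.79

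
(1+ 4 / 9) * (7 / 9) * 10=910 / 81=11.23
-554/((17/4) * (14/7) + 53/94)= -13019/213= -61.12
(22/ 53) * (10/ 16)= 55/ 212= 0.26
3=3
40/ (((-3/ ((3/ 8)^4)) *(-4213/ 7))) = 945/ 2157056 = 0.00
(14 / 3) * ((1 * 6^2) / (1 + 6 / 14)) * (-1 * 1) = -588 / 5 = -117.60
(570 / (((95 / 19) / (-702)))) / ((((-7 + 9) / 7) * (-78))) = 3591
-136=-136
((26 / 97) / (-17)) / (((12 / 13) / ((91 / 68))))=-15379 / 672792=-0.02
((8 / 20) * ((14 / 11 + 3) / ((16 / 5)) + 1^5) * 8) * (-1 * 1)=-411 / 55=-7.47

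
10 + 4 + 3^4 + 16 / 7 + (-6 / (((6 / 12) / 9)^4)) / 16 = -39268.71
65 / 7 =9.29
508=508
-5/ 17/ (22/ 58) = -145/ 187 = -0.78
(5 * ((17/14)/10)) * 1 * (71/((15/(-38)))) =-109.20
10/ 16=5/ 8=0.62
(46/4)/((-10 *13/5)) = -23/52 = -0.44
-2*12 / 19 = -24 / 19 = -1.26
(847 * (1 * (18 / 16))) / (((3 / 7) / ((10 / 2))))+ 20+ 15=89215 / 8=11151.88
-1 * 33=-33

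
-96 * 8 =-768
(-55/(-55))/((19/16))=16/19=0.84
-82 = -82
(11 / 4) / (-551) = -11 / 2204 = -0.00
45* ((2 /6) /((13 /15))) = 225 /13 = 17.31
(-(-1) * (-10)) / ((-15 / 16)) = 32 / 3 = 10.67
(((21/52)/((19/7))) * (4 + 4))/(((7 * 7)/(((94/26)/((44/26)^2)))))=141/4598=0.03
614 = 614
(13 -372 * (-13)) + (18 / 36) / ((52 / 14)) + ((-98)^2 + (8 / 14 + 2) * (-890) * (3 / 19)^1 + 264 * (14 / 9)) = 300896789 / 20748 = 14502.45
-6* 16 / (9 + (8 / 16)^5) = -3072 / 289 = -10.63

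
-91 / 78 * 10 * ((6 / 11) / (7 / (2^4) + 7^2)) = -160 / 1243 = -0.13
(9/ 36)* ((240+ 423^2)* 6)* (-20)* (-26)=139751820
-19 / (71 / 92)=-1748 / 71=-24.62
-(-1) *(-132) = -132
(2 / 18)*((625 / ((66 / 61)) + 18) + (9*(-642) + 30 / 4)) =-170770 / 297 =-574.98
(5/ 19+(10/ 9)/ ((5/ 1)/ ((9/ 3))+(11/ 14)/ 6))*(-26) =-197210/ 8607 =-22.91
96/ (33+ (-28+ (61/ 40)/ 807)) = 3098880/ 161461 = 19.19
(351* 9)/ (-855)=-351/ 95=-3.69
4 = 4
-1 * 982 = -982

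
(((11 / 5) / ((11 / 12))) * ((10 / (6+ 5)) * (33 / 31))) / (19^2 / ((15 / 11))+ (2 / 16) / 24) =0.01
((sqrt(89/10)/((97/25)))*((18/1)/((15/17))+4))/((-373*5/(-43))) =0.43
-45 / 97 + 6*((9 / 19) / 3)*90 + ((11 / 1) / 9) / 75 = 84.82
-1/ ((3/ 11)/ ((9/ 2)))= -33/ 2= -16.50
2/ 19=0.11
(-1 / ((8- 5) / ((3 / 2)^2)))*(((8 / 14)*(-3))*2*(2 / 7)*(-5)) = -180 / 49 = -3.67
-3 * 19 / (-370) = 57 / 370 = 0.15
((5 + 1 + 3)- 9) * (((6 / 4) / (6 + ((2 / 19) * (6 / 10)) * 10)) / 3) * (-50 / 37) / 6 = 0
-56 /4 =-14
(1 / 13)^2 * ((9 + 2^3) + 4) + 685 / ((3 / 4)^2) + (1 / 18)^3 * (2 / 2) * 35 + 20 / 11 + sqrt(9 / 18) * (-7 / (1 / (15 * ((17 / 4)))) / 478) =13223891137 / 10841688 - 1785 * sqrt(2) / 3824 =1219.07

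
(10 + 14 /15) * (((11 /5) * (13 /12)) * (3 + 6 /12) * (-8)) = -164164 /225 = -729.62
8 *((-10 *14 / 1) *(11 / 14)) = -880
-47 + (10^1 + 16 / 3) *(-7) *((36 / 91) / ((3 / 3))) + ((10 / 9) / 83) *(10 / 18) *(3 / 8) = -10424807 / 116532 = -89.46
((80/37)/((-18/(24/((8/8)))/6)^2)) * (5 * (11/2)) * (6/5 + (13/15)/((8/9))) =306240/37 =8276.76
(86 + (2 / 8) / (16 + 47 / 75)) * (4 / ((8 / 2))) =429043 / 4988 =86.02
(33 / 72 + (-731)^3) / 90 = -9374829373 / 2160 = -4340198.78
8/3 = 2.67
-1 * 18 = -18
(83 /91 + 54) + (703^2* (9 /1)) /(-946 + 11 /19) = -7600625138 /1634633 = -4649.74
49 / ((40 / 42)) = 1029 / 20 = 51.45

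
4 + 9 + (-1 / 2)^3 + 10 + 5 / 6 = 569 / 24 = 23.71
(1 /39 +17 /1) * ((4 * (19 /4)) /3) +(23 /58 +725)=5654269 /6786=833.23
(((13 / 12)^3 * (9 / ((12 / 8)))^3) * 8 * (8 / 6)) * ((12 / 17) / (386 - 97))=35152 / 4913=7.15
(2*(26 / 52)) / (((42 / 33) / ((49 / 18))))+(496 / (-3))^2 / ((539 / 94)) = 92543519 / 19404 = 4769.30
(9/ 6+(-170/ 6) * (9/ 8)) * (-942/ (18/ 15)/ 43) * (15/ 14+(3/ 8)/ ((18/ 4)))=6167745/ 9632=640.34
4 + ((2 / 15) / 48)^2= 518401 / 129600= 4.00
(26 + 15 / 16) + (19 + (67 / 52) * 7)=11431 / 208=54.96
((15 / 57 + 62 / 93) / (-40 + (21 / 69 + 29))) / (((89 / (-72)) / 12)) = 58512 / 69331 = 0.84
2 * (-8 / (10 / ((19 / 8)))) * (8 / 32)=-19 / 20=-0.95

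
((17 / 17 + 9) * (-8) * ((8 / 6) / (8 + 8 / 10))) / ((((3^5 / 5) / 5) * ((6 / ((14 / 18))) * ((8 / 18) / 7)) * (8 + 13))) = -8750 / 72171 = -0.12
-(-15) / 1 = 15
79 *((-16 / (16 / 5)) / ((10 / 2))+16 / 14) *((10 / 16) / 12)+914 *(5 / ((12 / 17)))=1450345 / 224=6474.75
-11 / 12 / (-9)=11 / 108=0.10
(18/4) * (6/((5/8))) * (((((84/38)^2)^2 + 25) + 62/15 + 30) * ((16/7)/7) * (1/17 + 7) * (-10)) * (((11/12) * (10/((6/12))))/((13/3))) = -493509013493760/1411246109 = -349697.34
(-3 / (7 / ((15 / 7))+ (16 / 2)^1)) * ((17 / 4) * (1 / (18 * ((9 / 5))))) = -425 / 12168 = -0.03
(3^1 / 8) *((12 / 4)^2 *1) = 27 / 8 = 3.38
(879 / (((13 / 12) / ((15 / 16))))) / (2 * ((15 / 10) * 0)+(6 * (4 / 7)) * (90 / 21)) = 51.77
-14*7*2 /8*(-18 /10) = 441 /10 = 44.10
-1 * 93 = -93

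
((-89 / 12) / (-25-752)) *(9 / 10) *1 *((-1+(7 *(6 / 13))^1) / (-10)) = -2581 / 1346800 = -0.00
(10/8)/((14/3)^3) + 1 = 11111/10976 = 1.01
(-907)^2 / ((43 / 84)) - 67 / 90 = 1607034.51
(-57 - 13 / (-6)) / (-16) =329 / 96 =3.43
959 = 959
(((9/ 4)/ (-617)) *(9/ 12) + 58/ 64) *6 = 53517/ 9872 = 5.42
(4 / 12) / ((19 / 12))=4 / 19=0.21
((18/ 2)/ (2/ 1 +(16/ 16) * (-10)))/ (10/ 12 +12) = -27/ 308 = -0.09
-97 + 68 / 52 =-1244 / 13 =-95.69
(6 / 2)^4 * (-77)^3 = -36979173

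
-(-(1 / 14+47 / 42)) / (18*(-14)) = -25 / 5292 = -0.00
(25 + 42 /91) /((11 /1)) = 331 /143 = 2.31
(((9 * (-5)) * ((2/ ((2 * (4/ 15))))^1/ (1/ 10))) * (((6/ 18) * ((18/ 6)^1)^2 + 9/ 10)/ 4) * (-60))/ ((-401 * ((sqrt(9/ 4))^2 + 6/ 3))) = -394875/ 6817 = -57.93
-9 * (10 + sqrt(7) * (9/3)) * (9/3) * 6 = -1620 - 486 * sqrt(7) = -2905.84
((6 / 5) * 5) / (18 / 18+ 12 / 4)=3 / 2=1.50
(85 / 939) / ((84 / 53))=4505 / 78876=0.06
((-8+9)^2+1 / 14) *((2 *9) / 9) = 15 / 7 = 2.14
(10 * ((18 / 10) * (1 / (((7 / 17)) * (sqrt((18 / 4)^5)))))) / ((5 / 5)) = 136 * sqrt(2) / 189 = 1.02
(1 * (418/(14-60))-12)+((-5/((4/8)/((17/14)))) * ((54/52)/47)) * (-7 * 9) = -117605/28106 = -4.18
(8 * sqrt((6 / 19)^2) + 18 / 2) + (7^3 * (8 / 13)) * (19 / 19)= 54983 / 247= 222.60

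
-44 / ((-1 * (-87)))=-44 / 87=-0.51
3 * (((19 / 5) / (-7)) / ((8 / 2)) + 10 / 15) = 223 / 140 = 1.59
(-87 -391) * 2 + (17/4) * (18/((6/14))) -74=-1703/2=-851.50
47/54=0.87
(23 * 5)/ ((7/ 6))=98.57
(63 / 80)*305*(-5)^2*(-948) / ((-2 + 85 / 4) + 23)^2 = -91079100 / 28561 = -3188.93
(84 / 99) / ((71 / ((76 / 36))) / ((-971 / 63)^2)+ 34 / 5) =2507957060 / 20517955953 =0.12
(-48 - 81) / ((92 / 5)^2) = -3225 / 8464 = -0.38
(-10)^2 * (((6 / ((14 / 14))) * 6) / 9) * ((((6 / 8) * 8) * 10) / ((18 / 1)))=4000 / 3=1333.33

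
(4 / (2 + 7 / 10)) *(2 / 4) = 0.74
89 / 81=1.10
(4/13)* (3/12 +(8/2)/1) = 17/13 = 1.31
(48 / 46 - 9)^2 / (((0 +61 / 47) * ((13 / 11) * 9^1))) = 4.59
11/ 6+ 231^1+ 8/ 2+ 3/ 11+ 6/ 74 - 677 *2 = -2727257/ 2442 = -1116.81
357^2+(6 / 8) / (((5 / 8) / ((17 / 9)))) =127451.27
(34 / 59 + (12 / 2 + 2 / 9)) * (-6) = -7220 / 177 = -40.79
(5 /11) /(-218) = -5 /2398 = -0.00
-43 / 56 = -0.77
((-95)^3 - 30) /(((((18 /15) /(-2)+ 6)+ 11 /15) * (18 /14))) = -30009175 /276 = -108728.89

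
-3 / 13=-0.23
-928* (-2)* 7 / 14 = 928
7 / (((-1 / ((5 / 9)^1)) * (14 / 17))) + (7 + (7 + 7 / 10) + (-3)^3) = -766 / 45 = -17.02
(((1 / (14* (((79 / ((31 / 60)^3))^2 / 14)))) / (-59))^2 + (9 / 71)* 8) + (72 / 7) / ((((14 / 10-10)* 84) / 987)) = -82242993367511031912056215654903057669 / 6307427065639883379388416000000000000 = -13.04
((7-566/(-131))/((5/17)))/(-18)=-25211/11790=-2.14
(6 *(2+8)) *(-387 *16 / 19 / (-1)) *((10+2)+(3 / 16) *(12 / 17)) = 76626000 / 323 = 237232.20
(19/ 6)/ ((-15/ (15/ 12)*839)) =-19/ 60408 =-0.00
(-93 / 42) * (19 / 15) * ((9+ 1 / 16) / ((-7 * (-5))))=-17081 / 23520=-0.73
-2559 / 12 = -853 / 4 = -213.25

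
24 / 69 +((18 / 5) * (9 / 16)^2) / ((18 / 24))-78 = -280171 / 3680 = -76.13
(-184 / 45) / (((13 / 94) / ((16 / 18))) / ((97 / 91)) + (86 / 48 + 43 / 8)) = -13421696 / 24003555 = -0.56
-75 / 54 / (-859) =25 / 15462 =0.00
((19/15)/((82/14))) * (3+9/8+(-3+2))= 665/984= 0.68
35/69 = 0.51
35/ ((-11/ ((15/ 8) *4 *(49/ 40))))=-5145/ 176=-29.23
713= 713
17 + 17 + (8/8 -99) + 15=-49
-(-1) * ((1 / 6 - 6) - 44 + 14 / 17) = -49.01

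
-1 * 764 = -764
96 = 96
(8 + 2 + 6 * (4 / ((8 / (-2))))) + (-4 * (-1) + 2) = 10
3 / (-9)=-1 / 3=-0.33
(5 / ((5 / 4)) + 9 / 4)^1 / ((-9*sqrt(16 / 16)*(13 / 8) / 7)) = -350 / 117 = -2.99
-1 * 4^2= -16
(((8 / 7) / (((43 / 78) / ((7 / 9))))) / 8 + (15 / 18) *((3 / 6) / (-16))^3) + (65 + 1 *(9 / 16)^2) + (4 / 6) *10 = 72.18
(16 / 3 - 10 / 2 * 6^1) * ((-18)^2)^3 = -838968192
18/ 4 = 9/ 2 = 4.50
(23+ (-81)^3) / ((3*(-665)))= 531418 / 1995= 266.37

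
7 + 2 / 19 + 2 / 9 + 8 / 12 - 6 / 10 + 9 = 14017 / 855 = 16.39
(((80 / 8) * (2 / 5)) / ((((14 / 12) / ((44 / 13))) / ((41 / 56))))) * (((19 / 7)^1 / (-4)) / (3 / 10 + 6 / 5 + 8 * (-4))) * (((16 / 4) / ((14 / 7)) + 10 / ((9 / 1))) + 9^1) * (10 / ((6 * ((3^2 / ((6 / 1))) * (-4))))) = -4670105 / 7343973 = -0.64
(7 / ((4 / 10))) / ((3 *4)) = 35 / 24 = 1.46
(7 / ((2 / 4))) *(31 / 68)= 217 / 34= 6.38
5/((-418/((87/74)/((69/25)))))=-3625/711436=-0.01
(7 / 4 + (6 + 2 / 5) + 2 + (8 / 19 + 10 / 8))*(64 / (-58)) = -35936 / 2755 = -13.04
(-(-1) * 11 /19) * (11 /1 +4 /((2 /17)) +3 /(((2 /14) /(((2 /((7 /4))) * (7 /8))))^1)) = 726 /19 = 38.21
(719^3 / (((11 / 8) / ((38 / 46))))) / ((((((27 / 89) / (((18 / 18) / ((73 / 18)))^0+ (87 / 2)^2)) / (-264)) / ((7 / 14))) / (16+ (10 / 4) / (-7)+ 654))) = -59498805729266712500 / 483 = -123185933186887603.52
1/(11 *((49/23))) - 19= -10218/539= -18.96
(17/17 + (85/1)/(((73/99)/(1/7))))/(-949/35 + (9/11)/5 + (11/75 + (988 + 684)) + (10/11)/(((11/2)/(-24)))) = 81003450/7610912621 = 0.01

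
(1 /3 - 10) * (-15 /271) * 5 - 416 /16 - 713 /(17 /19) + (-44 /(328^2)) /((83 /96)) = -527215027024 /642782461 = -820.21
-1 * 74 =-74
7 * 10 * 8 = 560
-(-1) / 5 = 1 / 5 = 0.20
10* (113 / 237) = 1130 / 237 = 4.77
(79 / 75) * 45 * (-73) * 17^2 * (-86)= 429999054 / 5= 85999810.80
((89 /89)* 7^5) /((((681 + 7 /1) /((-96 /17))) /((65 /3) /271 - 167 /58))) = 2218540807 /5744929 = 386.17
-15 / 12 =-5 / 4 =-1.25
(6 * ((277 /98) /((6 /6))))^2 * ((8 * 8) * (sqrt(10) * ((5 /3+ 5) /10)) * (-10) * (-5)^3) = 36829920000 * sqrt(10) /2401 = 48507469.07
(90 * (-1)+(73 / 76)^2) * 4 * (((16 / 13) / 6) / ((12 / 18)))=-514511 / 4693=-109.63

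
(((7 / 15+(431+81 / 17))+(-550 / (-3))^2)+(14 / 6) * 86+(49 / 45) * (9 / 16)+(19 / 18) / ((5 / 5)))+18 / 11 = 512399651 / 14960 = 34251.31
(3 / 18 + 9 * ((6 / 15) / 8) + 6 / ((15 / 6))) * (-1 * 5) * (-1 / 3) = 181 / 36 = 5.03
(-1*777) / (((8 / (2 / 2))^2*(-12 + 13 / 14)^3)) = 266511 / 29791000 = 0.01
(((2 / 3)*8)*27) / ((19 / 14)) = 106.11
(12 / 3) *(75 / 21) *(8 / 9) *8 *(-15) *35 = -160000 / 3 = -53333.33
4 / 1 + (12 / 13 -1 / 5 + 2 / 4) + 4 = 1199 / 130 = 9.22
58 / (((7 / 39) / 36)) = 81432 / 7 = 11633.14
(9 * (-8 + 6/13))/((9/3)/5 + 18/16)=-11760/299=-39.33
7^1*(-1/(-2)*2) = 7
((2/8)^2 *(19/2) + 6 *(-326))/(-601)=62573/19232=3.25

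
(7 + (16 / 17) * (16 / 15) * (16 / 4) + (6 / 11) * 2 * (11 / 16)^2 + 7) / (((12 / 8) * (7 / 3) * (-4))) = -302431 / 228480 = -1.32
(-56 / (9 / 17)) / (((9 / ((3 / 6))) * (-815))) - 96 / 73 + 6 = 22611878 / 4819095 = 4.69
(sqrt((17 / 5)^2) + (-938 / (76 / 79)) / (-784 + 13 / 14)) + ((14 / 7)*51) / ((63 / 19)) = 774393824 / 21871185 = 35.41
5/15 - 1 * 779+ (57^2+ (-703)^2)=1490038/3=496679.33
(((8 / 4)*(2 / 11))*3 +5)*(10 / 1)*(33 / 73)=2010 / 73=27.53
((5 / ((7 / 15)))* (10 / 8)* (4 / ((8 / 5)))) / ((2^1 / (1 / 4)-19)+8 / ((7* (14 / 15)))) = -13125 / 3832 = -3.43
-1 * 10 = -10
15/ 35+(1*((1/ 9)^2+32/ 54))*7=2644/ 567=4.66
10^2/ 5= 20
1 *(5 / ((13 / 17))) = 85 / 13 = 6.54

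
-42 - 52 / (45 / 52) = -4594 / 45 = -102.09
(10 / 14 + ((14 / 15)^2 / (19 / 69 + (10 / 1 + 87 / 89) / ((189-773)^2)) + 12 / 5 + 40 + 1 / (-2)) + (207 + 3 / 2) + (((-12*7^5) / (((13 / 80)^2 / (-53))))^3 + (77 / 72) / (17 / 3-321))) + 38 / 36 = 200110984526786745313733922143651568018866200969 / 3016818435842688531600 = 66331795824792386516873240.00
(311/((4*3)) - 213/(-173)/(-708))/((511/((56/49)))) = 906904/15647331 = 0.06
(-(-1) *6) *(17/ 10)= 51/ 5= 10.20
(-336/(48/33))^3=-12326391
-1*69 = -69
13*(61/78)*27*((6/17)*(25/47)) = 41175/799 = 51.53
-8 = -8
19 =19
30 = 30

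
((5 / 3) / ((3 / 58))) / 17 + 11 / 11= 443 / 153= 2.90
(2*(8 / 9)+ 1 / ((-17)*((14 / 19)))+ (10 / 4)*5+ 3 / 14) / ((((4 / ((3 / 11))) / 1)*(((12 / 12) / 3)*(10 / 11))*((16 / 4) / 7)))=30871 / 5440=5.67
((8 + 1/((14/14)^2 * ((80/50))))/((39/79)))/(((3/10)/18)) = 27255/26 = 1048.27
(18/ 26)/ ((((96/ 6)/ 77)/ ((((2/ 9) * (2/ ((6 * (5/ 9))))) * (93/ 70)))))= 3069/ 5200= 0.59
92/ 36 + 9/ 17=472/ 153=3.08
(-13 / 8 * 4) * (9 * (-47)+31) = 2548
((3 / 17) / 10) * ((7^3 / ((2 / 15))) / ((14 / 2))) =441 / 68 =6.49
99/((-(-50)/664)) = 32868/25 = 1314.72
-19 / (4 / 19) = -361 / 4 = -90.25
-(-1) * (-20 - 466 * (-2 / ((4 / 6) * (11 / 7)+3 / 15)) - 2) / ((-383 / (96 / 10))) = -4558944 / 250865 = -18.17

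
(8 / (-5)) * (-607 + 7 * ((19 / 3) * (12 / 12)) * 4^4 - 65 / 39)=-257776 / 15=-17185.07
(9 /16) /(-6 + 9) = 3 /16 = 0.19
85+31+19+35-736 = -566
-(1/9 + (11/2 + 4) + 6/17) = -3049/306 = -9.96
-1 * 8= -8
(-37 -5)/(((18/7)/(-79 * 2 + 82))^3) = 263495344/243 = 1084342.98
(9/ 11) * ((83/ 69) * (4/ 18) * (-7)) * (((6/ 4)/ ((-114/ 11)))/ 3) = 581/ 7866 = 0.07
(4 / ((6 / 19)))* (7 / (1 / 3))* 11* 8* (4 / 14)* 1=6688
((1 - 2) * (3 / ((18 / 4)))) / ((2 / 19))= -6.33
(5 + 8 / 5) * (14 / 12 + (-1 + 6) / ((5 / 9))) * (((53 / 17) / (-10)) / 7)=-35563 / 11900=-2.99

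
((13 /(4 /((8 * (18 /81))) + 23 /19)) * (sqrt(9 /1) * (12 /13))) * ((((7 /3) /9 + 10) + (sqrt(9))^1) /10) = 54416 /3945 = 13.79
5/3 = 1.67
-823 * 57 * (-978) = 45878958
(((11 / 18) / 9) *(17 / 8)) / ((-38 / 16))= -187 / 3078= -0.06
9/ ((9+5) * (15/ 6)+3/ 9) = 27/ 106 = 0.25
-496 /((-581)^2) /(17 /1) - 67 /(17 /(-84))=1899792812 /5738537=331.06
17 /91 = 0.19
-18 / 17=-1.06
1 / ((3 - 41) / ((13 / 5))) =-13 / 190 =-0.07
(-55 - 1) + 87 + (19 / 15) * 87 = 706 / 5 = 141.20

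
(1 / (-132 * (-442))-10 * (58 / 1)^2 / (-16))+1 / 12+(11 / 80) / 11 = 408912841 / 194480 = 2102.60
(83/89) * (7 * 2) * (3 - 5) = -2324/89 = -26.11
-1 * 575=-575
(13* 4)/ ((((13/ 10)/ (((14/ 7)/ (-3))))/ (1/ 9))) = -80/ 27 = -2.96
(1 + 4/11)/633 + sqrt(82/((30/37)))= 10.06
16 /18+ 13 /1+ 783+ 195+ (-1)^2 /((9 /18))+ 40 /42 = 62675 /63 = 994.84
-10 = -10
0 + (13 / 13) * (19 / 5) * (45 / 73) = 171 / 73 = 2.34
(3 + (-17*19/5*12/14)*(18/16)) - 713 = -108121/140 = -772.29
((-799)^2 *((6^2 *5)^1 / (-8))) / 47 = -611235 / 2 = -305617.50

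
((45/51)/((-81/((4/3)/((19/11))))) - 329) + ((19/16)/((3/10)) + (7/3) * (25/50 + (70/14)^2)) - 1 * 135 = -400.55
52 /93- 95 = -8783 /93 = -94.44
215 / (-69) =-3.12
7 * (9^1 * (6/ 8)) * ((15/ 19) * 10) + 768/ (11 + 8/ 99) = 18439191/ 41686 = 442.34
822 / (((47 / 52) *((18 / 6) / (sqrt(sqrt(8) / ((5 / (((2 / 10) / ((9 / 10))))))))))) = 28496 *2^(1 / 4) *sqrt(5) / 705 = 107.48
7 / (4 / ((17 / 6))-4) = -119 / 44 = -2.70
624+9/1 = 633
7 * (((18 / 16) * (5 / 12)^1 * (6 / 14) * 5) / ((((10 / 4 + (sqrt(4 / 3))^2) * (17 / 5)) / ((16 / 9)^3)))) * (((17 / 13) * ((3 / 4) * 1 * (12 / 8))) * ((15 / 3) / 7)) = 20000 / 6279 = 3.19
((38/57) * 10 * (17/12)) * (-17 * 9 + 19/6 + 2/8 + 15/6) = -1389.12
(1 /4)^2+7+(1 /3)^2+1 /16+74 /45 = 8.88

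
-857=-857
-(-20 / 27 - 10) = 290 / 27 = 10.74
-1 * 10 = -10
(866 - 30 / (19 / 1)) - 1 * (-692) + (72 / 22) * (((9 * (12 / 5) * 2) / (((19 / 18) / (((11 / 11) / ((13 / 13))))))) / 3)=1673116 / 1045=1601.07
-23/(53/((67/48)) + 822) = -1541/57618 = -0.03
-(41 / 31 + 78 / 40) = -2029 / 620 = -3.27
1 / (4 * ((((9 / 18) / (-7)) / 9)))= -63 / 2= -31.50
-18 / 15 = -6 / 5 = -1.20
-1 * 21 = -21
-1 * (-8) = 8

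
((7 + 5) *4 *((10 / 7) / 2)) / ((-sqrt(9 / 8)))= -32.32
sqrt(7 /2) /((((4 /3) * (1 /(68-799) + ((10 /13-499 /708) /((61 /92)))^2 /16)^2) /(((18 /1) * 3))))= 1075190854127777095598211576384 * sqrt(14) /32125919549614240795225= 125225856.81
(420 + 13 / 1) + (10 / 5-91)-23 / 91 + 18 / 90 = 343.95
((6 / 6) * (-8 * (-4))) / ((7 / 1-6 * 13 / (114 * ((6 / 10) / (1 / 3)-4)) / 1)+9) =6688 / 3409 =1.96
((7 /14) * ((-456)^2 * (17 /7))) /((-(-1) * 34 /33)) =1715472 /7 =245067.43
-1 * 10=-10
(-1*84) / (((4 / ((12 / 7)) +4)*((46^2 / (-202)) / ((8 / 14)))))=7272 / 10051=0.72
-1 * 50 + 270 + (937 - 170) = 987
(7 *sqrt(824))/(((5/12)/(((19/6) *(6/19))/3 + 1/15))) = 336 *sqrt(206)/25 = 192.90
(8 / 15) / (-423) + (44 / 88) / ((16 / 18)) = 56977 / 101520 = 0.56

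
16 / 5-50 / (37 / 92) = -22408 / 185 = -121.12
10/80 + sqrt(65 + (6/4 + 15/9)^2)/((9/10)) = 1/8 + 5 * sqrt(2701)/27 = 9.75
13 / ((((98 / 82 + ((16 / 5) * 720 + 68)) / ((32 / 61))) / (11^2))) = 2063776 / 5935361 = 0.35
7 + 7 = 14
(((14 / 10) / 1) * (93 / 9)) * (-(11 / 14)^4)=-453871 / 82320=-5.51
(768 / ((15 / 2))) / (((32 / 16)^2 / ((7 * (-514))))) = -460544 / 5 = -92108.80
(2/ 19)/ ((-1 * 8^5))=-1/ 311296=-0.00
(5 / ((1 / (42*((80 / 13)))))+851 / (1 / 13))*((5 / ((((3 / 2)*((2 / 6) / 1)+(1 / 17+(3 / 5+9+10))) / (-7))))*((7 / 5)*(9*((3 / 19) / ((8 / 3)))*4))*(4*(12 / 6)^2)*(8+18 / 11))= -91901540273760 / 9311159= -9870043.06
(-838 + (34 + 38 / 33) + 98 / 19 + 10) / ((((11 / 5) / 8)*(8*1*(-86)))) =1234705 / 296571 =4.16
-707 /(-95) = 707 /95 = 7.44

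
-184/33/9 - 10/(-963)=-19358/31779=-0.61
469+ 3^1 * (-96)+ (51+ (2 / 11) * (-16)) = 2520 / 11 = 229.09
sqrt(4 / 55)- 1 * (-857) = 2 * sqrt(55) / 55 + 857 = 857.27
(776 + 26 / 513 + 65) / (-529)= -431459 / 271377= -1.59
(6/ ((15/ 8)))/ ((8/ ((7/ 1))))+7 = 49/ 5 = 9.80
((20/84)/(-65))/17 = -1/4641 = -0.00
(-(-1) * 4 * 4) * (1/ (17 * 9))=16/ 153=0.10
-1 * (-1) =1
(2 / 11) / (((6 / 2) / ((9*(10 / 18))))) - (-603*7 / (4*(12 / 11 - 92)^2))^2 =151391739820327 / 528000000000000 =0.29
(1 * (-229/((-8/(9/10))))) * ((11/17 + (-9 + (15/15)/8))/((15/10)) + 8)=352431/5440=64.79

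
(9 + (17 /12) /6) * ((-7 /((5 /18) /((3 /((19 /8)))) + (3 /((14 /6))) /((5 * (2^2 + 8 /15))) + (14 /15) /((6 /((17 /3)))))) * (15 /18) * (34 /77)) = -67264750 /3274491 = -20.54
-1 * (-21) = 21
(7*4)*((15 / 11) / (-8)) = -105 / 22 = -4.77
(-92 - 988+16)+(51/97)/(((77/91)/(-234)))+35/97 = -1290045/1067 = -1209.04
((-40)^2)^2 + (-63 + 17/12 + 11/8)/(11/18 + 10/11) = 3082192315/1204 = 2559960.39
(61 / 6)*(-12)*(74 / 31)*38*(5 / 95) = -18056 / 31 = -582.45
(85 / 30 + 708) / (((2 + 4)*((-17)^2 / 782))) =98095 / 306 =320.57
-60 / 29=-2.07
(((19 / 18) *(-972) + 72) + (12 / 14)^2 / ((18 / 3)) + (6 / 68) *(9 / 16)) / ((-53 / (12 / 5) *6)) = 25425237 / 3531920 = 7.20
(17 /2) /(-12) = -0.71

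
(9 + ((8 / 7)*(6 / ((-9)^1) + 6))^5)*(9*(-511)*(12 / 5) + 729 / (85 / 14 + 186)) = -92927233.10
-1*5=-5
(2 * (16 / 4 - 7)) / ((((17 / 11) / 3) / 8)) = -93.18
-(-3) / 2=3 / 2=1.50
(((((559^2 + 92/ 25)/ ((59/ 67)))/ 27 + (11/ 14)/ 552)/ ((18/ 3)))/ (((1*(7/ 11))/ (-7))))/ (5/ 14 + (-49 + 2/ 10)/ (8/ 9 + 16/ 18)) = 889.35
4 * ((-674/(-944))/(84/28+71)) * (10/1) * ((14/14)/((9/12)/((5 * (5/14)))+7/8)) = 168500/565397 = 0.30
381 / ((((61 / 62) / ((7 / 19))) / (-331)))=-54732174 / 1159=-47223.62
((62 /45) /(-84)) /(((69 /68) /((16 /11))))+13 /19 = 0.66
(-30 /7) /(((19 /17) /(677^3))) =-158247253830 /133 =-1189828976.17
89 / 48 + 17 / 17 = 137 / 48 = 2.85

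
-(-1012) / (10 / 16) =8096 / 5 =1619.20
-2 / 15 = -0.13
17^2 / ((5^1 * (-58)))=-289 / 290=-1.00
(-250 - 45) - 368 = -663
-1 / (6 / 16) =-8 / 3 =-2.67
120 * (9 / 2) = 540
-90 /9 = -10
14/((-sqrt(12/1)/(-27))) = 109.12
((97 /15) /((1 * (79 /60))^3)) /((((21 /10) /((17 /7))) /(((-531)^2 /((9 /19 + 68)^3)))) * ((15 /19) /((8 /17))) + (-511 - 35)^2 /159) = 967210518383723520 /640676286182916087587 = 0.00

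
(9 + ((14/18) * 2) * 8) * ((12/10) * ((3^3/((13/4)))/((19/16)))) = 222336/1235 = 180.03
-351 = -351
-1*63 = -63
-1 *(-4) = 4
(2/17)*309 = 618/17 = 36.35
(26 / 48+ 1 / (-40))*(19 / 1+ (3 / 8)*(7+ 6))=5921 / 480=12.34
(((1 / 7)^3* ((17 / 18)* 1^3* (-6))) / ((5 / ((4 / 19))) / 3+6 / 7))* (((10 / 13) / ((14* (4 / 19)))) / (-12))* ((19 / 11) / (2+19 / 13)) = 6137 / 300315708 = 0.00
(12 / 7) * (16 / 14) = 96 / 49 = 1.96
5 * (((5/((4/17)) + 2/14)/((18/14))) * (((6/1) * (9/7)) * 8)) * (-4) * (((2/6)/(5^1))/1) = -9584/7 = -1369.14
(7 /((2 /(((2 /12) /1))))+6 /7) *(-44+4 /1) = -1210 /21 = -57.62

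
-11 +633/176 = -7.40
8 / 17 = 0.47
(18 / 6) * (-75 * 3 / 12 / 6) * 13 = -975 / 8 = -121.88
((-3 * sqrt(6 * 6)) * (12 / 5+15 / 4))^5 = -1662409853522307 / 100000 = -16624098535.22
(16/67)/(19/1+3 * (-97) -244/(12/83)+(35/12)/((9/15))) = -576/4714991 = -0.00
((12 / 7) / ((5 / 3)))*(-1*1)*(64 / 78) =-384 / 455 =-0.84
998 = 998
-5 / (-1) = 5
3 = 3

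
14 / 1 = 14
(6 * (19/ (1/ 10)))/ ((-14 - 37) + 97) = 570/ 23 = 24.78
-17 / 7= -2.43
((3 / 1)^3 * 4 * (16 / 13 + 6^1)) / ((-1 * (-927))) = 1128 / 1339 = 0.84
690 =690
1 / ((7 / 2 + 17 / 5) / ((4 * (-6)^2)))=480 / 23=20.87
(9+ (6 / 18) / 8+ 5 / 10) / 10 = 229 / 240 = 0.95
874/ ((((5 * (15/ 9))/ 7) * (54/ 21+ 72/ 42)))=21413/ 125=171.30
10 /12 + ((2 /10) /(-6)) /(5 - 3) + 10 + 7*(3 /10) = 155 /12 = 12.92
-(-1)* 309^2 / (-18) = -10609 / 2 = -5304.50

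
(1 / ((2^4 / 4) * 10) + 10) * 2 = 401 / 20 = 20.05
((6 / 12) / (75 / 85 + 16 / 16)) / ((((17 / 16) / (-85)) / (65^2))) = -359125 / 4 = -89781.25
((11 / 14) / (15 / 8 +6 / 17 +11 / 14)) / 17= 44 / 2869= 0.02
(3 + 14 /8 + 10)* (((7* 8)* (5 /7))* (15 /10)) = 885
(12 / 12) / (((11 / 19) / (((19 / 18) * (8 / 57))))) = 76 / 297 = 0.26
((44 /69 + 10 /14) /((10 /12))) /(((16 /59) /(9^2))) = 3120687 /6440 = 484.58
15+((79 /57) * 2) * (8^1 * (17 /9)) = 29183 /513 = 56.89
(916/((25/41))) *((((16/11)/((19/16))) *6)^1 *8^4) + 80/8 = 236281973786/5225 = 45221430.39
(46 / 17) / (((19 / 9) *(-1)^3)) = -414 / 323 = -1.28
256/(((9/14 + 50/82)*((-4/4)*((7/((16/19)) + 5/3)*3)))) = -2351104/344401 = -6.83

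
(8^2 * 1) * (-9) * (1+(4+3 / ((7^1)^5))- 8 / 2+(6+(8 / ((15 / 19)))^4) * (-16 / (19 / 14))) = 128687425344252032 / 1796248125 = 71642343.59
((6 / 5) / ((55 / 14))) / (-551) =-84 / 151525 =-0.00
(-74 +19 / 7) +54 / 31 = -15091 / 217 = -69.54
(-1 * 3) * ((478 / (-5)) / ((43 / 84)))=120456 / 215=560.26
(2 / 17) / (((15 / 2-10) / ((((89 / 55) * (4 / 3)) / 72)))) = -178 / 126225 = -0.00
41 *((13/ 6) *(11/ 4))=5863/ 24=244.29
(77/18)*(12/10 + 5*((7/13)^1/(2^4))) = 5.85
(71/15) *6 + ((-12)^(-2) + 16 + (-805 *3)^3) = -10141072798027/720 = -14084823330.59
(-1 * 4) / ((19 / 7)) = -28 / 19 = -1.47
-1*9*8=-72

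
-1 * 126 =-126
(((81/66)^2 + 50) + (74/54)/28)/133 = 2358029/6083154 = 0.39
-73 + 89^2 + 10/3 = 23554/3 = 7851.33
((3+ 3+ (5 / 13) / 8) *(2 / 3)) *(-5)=-3145 / 156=-20.16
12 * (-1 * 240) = -2880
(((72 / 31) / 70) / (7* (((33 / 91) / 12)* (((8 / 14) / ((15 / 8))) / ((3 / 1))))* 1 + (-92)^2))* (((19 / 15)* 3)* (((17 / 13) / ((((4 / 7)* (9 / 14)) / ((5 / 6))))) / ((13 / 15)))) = 712215 / 13968047704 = 0.00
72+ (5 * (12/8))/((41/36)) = 3222/41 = 78.59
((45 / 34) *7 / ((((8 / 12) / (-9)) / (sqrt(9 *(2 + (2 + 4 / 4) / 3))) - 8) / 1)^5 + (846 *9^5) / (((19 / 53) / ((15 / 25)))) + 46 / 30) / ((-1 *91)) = -308891761374786341218454372267397050887 / 336195023262785676622349001754896 - 700285977691544491038405 *sqrt(3) / 43814890249786604472085584188608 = -918787.43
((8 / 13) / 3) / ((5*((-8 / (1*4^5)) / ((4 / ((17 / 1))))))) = -1.24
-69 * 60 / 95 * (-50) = 41400 / 19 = 2178.95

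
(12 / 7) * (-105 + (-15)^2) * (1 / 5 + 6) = 8928 / 7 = 1275.43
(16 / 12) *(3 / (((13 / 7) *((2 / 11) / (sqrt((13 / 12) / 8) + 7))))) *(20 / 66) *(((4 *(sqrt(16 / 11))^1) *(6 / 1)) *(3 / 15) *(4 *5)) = 3062.30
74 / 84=37 / 42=0.88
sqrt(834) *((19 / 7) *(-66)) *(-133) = 23826 *sqrt(834) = 688072.44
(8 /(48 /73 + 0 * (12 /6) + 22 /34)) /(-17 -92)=-9928 /176471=-0.06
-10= -10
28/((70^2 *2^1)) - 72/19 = -25181/6650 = -3.79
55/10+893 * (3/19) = 293/2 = 146.50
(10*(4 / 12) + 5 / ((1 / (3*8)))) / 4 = 185 / 6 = 30.83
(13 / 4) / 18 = 0.18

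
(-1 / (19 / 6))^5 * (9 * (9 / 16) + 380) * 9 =-26948214 / 2476099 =-10.88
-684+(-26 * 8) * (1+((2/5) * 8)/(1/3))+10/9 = -129946/45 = -2887.69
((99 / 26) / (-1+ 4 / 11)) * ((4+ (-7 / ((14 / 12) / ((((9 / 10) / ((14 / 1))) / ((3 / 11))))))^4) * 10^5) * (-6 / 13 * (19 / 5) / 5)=23848397065746 / 14201915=1679238.12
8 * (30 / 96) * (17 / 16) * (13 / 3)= 1105 / 96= 11.51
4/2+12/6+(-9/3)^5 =-239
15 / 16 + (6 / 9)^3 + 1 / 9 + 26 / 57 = 14783 / 8208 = 1.80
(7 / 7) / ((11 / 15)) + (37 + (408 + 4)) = 4954 / 11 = 450.36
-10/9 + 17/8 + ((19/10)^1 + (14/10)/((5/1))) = 5749/1800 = 3.19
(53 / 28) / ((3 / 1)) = 53 / 84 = 0.63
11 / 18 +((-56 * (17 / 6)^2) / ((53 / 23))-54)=-237049 / 954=-248.48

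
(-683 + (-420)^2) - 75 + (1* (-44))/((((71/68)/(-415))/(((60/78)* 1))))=174534366/923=189094.65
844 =844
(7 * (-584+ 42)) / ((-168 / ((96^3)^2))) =17677280083968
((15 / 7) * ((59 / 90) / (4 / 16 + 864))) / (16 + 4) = 0.00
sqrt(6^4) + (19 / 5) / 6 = 1099 / 30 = 36.63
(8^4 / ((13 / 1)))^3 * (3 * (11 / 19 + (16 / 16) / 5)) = 15255723835392 / 208715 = 73093567.00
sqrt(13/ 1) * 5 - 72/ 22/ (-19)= 36/ 209 + 5 * sqrt(13)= 18.20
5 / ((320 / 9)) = 9 / 64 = 0.14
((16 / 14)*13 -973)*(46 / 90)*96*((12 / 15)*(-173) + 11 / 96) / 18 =10239382397 / 28350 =361177.51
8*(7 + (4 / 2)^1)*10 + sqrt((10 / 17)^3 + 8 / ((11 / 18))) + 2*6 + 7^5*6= 101577.65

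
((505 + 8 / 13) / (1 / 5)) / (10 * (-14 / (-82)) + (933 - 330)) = 1347465 / 322309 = 4.18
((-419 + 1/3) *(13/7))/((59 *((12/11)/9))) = -44902/413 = -108.72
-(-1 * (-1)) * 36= -36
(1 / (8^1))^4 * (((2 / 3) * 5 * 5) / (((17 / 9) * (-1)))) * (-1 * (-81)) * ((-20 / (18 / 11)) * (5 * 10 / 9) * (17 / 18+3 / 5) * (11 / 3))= 67.09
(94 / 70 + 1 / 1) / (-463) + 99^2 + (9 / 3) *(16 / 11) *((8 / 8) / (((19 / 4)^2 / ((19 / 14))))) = 4742191381 / 483835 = 9801.26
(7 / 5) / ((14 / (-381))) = -381 / 10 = -38.10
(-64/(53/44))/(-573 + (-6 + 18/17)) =47872/520725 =0.09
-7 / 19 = -0.37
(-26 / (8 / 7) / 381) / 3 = -91 / 4572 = -0.02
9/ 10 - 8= -71/ 10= -7.10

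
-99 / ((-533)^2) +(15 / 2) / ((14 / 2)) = 4259949 / 3977246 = 1.07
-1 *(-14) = 14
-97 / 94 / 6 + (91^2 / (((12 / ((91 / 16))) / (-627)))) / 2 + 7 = -22206860567 / 18048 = -1230433.32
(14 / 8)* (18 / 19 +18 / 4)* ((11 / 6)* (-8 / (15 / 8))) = -7084 / 95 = -74.57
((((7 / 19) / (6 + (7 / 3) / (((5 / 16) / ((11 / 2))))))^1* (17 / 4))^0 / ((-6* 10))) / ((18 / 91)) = -91 / 1080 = -0.08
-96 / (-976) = 6 / 61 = 0.10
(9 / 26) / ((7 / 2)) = 9 / 91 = 0.10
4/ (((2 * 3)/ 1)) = 2/ 3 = 0.67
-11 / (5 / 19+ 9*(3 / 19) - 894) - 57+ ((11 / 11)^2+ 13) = -728813 / 16954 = -42.99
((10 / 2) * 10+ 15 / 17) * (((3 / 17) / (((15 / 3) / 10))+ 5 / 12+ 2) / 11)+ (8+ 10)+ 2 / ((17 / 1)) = 30.93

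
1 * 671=671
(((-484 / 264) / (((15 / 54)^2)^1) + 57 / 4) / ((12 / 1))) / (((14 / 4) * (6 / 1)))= -317 / 8400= -0.04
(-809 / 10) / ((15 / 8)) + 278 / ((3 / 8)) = 52364 / 75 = 698.19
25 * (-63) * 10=-15750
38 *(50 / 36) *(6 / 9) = 950 / 27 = 35.19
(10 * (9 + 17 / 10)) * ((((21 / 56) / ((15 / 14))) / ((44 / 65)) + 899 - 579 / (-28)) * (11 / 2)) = 121303867 / 224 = 541535.12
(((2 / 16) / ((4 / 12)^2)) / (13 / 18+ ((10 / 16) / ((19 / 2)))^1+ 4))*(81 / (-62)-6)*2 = -697167 / 203050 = -3.43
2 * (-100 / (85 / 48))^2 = 1843200 / 289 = 6377.85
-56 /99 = -0.57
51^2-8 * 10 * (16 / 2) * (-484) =312361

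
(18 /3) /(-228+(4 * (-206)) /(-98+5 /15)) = -293 /10722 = -0.03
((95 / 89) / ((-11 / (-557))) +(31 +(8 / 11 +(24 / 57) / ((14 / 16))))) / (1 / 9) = 101083176 / 130207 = 776.33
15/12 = 1.25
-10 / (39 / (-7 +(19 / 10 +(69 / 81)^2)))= 2453 / 2187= 1.12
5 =5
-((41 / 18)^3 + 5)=-98081 / 5832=-16.82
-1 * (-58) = 58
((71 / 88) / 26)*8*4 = 142 / 143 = 0.99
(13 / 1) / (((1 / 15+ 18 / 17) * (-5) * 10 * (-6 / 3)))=663 / 5740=0.12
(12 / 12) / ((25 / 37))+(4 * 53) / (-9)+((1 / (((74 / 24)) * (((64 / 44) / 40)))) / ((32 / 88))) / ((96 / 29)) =-14.67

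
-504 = -504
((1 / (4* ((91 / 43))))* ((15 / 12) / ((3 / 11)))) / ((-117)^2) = 2365 / 59793552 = 0.00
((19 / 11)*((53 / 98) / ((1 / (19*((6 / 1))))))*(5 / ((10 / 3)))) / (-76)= -9063 / 4312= -2.10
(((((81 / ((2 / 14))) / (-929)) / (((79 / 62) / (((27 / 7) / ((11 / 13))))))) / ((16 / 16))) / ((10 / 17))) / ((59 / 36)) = -539392932 / 238153795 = -2.26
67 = 67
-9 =-9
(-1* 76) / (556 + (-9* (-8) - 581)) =-76 / 47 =-1.62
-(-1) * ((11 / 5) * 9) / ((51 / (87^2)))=249777 / 85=2938.55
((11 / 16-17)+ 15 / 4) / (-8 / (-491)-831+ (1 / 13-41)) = 427661 / 29682032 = 0.01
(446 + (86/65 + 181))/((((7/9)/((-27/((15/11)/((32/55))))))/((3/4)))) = -6979.77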